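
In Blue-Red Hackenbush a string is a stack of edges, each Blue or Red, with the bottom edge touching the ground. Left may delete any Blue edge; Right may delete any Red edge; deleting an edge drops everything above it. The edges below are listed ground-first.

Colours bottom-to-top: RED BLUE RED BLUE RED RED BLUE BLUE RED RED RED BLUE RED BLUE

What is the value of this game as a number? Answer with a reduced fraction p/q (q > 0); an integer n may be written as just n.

-5749/8192

G(R) = {  | 0 } = -1
G(RB) = { -1 | 0 } = -1/2
G(RBR) = { -1 | -1/2,0 } = -3/4
G(RBRB) = { -1,-3/4 | -1/2,0 } = -5/8
G(RBRBR) = { -1,-3/4 | -5/8,-1/2,0 } = -11/16
G(RBRBRR) = { -1,-3/4 | -11/16,-5/8,-1/2,0 } = -23/32
G(RBRBRRB) = { -1,-3/4,-23/32 | -11/16,-5/8,-1/2,0 } = -45/64
G(RBRBRRBB) = { -1,-3/4,-23/32,-45/64 | -11/16,-5/8,-1/2,0 } = -89/128
G(RBRBRRBBR) = { -1,-3/4,-23/32,-45/64 | -89/128,-11/16,-5/8,-1/2,0 } = -179/256
G(RBRBRRBBRR) = { -1,-3/4,-23/32,-45/64 | -179/256,-89/128,-11/16,-5/8,-1/2,0 } = -359/512
G(RBRBRRBBRRR) = { -1,-3/4,-23/32,-45/64 | -359/512,-179/256,-89/128,-11/16,-5/8,-1/2,0 } = -719/1024
G(RBRBRRBBRRRB) = { -1,-3/4,-23/32,-45/64,-719/1024 | -359/512,-179/256,-89/128,-11/16,-5/8,-1/2,0 } = -1437/2048
G(RBRBRRBBRRRBR) = { -1,-3/4,-23/32,-45/64,-719/1024 | -1437/2048,-359/512,-179/256,-89/128,-11/16,-5/8,-1/2,0 } = -2875/4096
G(RBRBRRBBRRRBRB) = { -1,-3/4,-23/32,-45/64,-719/1024,-2875/4096 | -1437/2048,-359/512,-179/256,-89/128,-11/16,-5/8,-1/2,0 } = -5749/8192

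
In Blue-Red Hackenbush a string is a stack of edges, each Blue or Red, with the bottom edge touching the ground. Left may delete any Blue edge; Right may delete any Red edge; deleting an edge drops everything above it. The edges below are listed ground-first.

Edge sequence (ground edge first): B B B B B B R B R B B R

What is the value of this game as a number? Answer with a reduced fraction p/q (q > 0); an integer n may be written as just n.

val(B) = { 0 | (no moves) } — 1
val(BB) = { 0,1 | (no moves) } — 2
val(BBB) = { 0,1,2 | (no moves) } — 3
val(BBBB) = { 0,1,2,3 | (no moves) } — 4
val(BBBBB) = { 0,1,2,3,4 | (no moves) } — 5
val(BBBBBB) = { 0,1,2,3,4,5 | (no moves) } — 6
val(BBBBBBR) = { 0,1,2,3,4,5 | 6 } — 11/2
val(BBBBBBRB) = { 0,1,2,3,4,5,11/2 | 6 } — 23/4
val(BBBBBBRBR) = { 0,1,2,3,4,5,11/2 | 23/4,6 } — 45/8
val(BBBBBBRBRB) = { 0,1,2,3,4,5,11/2,45/8 | 23/4,6 } — 91/16
val(BBBBBBRBRBB) = { 0,1,2,3,4,5,11/2,45/8,91/16 | 23/4,6 } — 183/32
val(BBBBBBRBRBBR) = { 0,1,2,3,4,5,11/2,45/8,91/16 | 183/32,23/4,6 } — 365/64

365/64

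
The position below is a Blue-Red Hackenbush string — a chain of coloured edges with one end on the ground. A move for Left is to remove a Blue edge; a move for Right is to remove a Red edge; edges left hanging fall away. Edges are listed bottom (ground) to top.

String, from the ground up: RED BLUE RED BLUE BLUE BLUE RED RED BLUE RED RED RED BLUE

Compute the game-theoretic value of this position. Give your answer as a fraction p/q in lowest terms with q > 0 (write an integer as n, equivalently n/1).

Build G(s[:k]) for k = 1..13, string s = RED BLUE RED BLUE BLUE BLUE RED RED BLUE RED RED RED BLUE.
step 1: add RED to get R; options L={ (no moves) } R={ 0 } gives -1
step 2: add BLUE to get RB; options L={ -1 } R={ 0 } gives -1/2
step 3: add RED to get RBR; options L={ -1 } R={ -1/2; 0 } gives -3/4
step 4: add BLUE to get RBRB; options L={ -1; -3/4 } R={ -1/2; 0 } gives -5/8
step 5: add BLUE to get RBRBB; options L={ -1; -3/4; -5/8 } R={ -1/2; 0 } gives -9/16
step 6: add BLUE to get RBRBBB; options L={ -1; -3/4; -5/8; -9/16 } R={ -1/2; 0 } gives -17/32
step 7: add RED to get RBRBBBR; options L={ -1; -3/4; -5/8; -9/16 } R={ -17/32; -1/2; 0 } gives -35/64
step 8: add RED to get RBRBBBRR; options L={ -1; -3/4; -5/8; -9/16 } R={ -35/64; -17/32; -1/2; 0 } gives -71/128
step 9: add BLUE to get RBRBBBRRB; options L={ -1; -3/4; -5/8; -9/16; -71/128 } R={ -35/64; -17/32; -1/2; 0 } gives -141/256
step 10: add RED to get RBRBBBRRBR; options L={ -1; -3/4; -5/8; -9/16; -71/128 } R={ -141/256; -35/64; -17/32; -1/2; 0 } gives -283/512
step 11: add RED to get RBRBBBRRBRR; options L={ -1; -3/4; -5/8; -9/16; -71/128 } R={ -283/512; -141/256; -35/64; -17/32; -1/2; 0 } gives -567/1024
step 12: add RED to get RBRBBBRRBRRR; options L={ -1; -3/4; -5/8; -9/16; -71/128 } R={ -567/1024; -283/512; -141/256; -35/64; -17/32; -1/2; 0 } gives -1135/2048
step 13: add BLUE to get RBRBBBRRBRRRB; options L={ -1; -3/4; -5/8; -9/16; -71/128; -1135/2048 } R={ -567/1024; -283/512; -141/256; -35/64; -17/32; -1/2; 0 } gives -2269/4096

-2269/4096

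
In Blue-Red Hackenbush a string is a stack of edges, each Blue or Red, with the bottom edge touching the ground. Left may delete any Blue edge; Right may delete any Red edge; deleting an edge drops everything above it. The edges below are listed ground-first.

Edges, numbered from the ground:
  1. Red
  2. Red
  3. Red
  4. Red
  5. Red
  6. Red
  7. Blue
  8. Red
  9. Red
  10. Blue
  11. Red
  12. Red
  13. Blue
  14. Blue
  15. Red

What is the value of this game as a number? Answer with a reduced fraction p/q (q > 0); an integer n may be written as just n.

-2995/512

v(R) = {  | 0 } gives -1
v(RR) = {  | -1; 0 } gives -2
v(RRR) = {  | -2; -1; 0 } gives -3
v(RRRR) = {  | -3; -2; -1; 0 } gives -4
v(RRRRR) = {  | -4; -3; -2; -1; 0 } gives -5
v(RRRRRR) = {  | -5; -4; -3; -2; -1; 0 } gives -6
v(RRRRRRB) = { -6 | -5; -4; -3; -2; -1; 0 } gives -11/2
v(RRRRRRBR) = { -6 | -11/2; -5; -4; -3; -2; -1; 0 } gives -23/4
v(RRRRRRBRR) = { -6 | -23/4; -11/2; -5; -4; -3; -2; -1; 0 } gives -47/8
v(RRRRRRBRRB) = { -6; -47/8 | -23/4; -11/2; -5; -4; -3; -2; -1; 0 } gives -93/16
v(RRRRRRBRRBR) = { -6; -47/8 | -93/16; -23/4; -11/2; -5; -4; -3; -2; -1; 0 } gives -187/32
v(RRRRRRBRRBRR) = { -6; -47/8 | -187/32; -93/16; -23/4; -11/2; -5; -4; -3; -2; -1; 0 } gives -375/64
v(RRRRRRBRRBRRB) = { -6; -47/8; -375/64 | -187/32; -93/16; -23/4; -11/2; -5; -4; -3; -2; -1; 0 } gives -749/128
v(RRRRRRBRRBRRBB) = { -6; -47/8; -375/64; -749/128 | -187/32; -93/16; -23/4; -11/2; -5; -4; -3; -2; -1; 0 } gives -1497/256
v(RRRRRRBRRBRRBBR) = { -6; -47/8; -375/64; -749/128 | -1497/256; -187/32; -93/16; -23/4; -11/2; -5; -4; -3; -2; -1; 0 } gives -2995/512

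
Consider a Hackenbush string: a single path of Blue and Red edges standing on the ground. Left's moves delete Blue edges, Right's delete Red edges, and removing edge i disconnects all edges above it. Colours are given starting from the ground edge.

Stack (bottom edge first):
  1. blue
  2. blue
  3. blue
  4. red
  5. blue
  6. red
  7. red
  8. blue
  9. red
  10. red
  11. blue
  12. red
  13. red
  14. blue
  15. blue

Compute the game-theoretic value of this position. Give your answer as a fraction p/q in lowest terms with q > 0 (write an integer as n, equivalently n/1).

10535/4096

Build val(s[:k]) for k = 1..15, string s = blue blue blue red blue red red blue red red blue red red blue blue.
val(b) = { 0 | (no moves) } — 1
val(bb) = { 0,1 | (no moves) } — 2
val(bbb) = { 0,1,2 | (no moves) } — 3
val(bbbr) = { 0,1,2 | 3 } — 5/2
val(bbbrb) = { 0,1,2,5/2 | 3 } — 11/4
val(bbbrbr) = { 0,1,2,5/2 | 11/4,3 } — 21/8
val(bbbrbrr) = { 0,1,2,5/2 | 21/8,11/4,3 } — 41/16
val(bbbrbrrb) = { 0,1,2,5/2,41/16 | 21/8,11/4,3 } — 83/32
val(bbbrbrrbr) = { 0,1,2,5/2,41/16 | 83/32,21/8,11/4,3 } — 165/64
val(bbbrbrrbrr) = { 0,1,2,5/2,41/16 | 165/64,83/32,21/8,11/4,3 } — 329/128
val(bbbrbrrbrrb) = { 0,1,2,5/2,41/16,329/128 | 165/64,83/32,21/8,11/4,3 } — 659/256
val(bbbrbrrbrrbr) = { 0,1,2,5/2,41/16,329/128 | 659/256,165/64,83/32,21/8,11/4,3 } — 1317/512
val(bbbrbrrbrrbrr) = { 0,1,2,5/2,41/16,329/128 | 1317/512,659/256,165/64,83/32,21/8,11/4,3 } — 2633/1024
val(bbbrbrrbrrbrrb) = { 0,1,2,5/2,41/16,329/128,2633/1024 | 1317/512,659/256,165/64,83/32,21/8,11/4,3 } — 5267/2048
val(bbbrbrrbrrbrrbb) = { 0,1,2,5/2,41/16,329/128,2633/1024,5267/2048 | 1317/512,659/256,165/64,83/32,21/8,11/4,3 } — 10535/4096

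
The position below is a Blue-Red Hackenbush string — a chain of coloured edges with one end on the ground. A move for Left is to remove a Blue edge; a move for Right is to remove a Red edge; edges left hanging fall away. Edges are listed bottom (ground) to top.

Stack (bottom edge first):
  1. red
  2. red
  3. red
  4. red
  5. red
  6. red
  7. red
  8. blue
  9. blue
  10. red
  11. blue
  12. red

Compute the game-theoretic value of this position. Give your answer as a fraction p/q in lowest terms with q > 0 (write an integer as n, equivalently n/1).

-203/32

Prefix values for red red red red red red red blue blue red blue red via {L|R} + simplicity:
value_1 [r]  L=[]  R=[0]  so -1
value_2 [rr]  L=[]  R=[-1,0]  so -2
value_3 [rrr]  L=[]  R=[-2,-1,0]  so -3
value_4 [rrrr]  L=[]  R=[-3,-2,-1,0]  so -4
value_5 [rrrrr]  L=[]  R=[-4,-3,-2,-1,0]  so -5
value_6 [rrrrrr]  L=[]  R=[-5,-4,-3,-2,-1,0]  so -6
value_7 [rrrrrrr]  L=[]  R=[-6,-5,-4,-3,-2,-1,0]  so -7
value_8 [rrrrrrrb]  L=[-7]  R=[-6,-5,-4,-3,-2,-1,0]  so -13/2
value_9 [rrrrrrrbb]  L=[-7,-13/2]  R=[-6,-5,-4,-3,-2,-1,0]  so -25/4
value_10 [rrrrrrrbbr]  L=[-7,-13/2]  R=[-25/4,-6,-5,-4,-3,-2,-1,0]  so -51/8
value_11 [rrrrrrrbbrb]  L=[-7,-13/2,-51/8]  R=[-25/4,-6,-5,-4,-3,-2,-1,0]  so -101/16
value_12 [rrrrrrrbbrbr]  L=[-7,-13/2,-51/8]  R=[-101/16,-25/4,-6,-5,-4,-3,-2,-1,0]  so -203/32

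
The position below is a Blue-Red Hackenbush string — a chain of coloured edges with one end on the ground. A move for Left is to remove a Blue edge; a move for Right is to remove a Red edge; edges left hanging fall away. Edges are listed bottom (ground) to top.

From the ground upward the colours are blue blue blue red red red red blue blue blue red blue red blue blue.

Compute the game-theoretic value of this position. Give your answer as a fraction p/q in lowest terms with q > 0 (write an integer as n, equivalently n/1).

8663/4096

Recurse on prefixes of the 15-edge string blue blue blue red red red red blue blue blue red blue red blue blue:
edge 1 of 15 (blue): { 0 | — } gives 1
edge 2 of 15 (blue): { 0; 1 | — } gives 2
edge 3 of 15 (blue): { 0; 1; 2 | — } gives 3
edge 4 of 15 (red): { 0; 1; 2 | 3 } gives 5/2
edge 5 of 15 (red): { 0; 1; 2 | 5/2; 3 } gives 9/4
edge 6 of 15 (red): { 0; 1; 2 | 9/4; 5/2; 3 } gives 17/8
edge 7 of 15 (red): { 0; 1; 2 | 17/8; 9/4; 5/2; 3 } gives 33/16
edge 8 of 15 (blue): { 0; 1; 2; 33/16 | 17/8; 9/4; 5/2; 3 } gives 67/32
edge 9 of 15 (blue): { 0; 1; 2; 33/16; 67/32 | 17/8; 9/4; 5/2; 3 } gives 135/64
edge 10 of 15 (blue): { 0; 1; 2; 33/16; 67/32; 135/64 | 17/8; 9/4; 5/2; 3 } gives 271/128
edge 11 of 15 (red): { 0; 1; 2; 33/16; 67/32; 135/64 | 271/128; 17/8; 9/4; 5/2; 3 } gives 541/256
edge 12 of 15 (blue): { 0; 1; 2; 33/16; 67/32; 135/64; 541/256 | 271/128; 17/8; 9/4; 5/2; 3 } gives 1083/512
edge 13 of 15 (red): { 0; 1; 2; 33/16; 67/32; 135/64; 541/256 | 1083/512; 271/128; 17/8; 9/4; 5/2; 3 } gives 2165/1024
edge 14 of 15 (blue): { 0; 1; 2; 33/16; 67/32; 135/64; 541/256; 2165/1024 | 1083/512; 271/128; 17/8; 9/4; 5/2; 3 } gives 4331/2048
edge 15 of 15 (blue): { 0; 1; 2; 33/16; 67/32; 135/64; 541/256; 2165/1024; 4331/2048 | 1083/512; 271/128; 17/8; 9/4; 5/2; 3 } gives 8663/4096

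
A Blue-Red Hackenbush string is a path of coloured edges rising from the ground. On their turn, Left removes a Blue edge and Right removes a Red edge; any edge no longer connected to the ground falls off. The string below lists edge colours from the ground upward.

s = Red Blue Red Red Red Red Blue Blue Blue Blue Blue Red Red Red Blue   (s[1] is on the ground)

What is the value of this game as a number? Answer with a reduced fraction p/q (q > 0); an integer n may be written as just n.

-15389/16384

edge 1 of 15 (Red): {  | 0 } gives -1
edge 2 of 15 (Blue): { -1 | 0 } gives -1/2
edge 3 of 15 (Red): { -1 | -1/2,0 } gives -3/4
edge 4 of 15 (Red): { -1 | -3/4,-1/2,0 } gives -7/8
edge 5 of 15 (Red): { -1 | -7/8,-3/4,-1/2,0 } gives -15/16
edge 6 of 15 (Red): { -1 | -15/16,-7/8,-3/4,-1/2,0 } gives -31/32
edge 7 of 15 (Blue): { -1,-31/32 | -15/16,-7/8,-3/4,-1/2,0 } gives -61/64
edge 8 of 15 (Blue): { -1,-31/32,-61/64 | -15/16,-7/8,-3/4,-1/2,0 } gives -121/128
edge 9 of 15 (Blue): { -1,-31/32,-61/64,-121/128 | -15/16,-7/8,-3/4,-1/2,0 } gives -241/256
edge 10 of 15 (Blue): { -1,-31/32,-61/64,-121/128,-241/256 | -15/16,-7/8,-3/4,-1/2,0 } gives -481/512
edge 11 of 15 (Blue): { -1,-31/32,-61/64,-121/128,-241/256,-481/512 | -15/16,-7/8,-3/4,-1/2,0 } gives -961/1024
edge 12 of 15 (Red): { -1,-31/32,-61/64,-121/128,-241/256,-481/512 | -961/1024,-15/16,-7/8,-3/4,-1/2,0 } gives -1923/2048
edge 13 of 15 (Red): { -1,-31/32,-61/64,-121/128,-241/256,-481/512 | -1923/2048,-961/1024,-15/16,-7/8,-3/4,-1/2,0 } gives -3847/4096
edge 14 of 15 (Red): { -1,-31/32,-61/64,-121/128,-241/256,-481/512 | -3847/4096,-1923/2048,-961/1024,-15/16,-7/8,-3/4,-1/2,0 } gives -7695/8192
edge 15 of 15 (Blue): { -1,-31/32,-61/64,-121/128,-241/256,-481/512,-7695/8192 | -3847/4096,-1923/2048,-961/1024,-15/16,-7/8,-3/4,-1/2,0 } gives -15389/16384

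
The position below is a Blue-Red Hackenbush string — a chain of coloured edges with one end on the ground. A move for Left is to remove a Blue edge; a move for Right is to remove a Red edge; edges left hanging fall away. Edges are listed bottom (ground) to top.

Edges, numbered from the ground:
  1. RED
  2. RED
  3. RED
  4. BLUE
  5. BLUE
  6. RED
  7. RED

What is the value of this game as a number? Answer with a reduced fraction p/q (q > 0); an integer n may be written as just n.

-39/16

Prefix values for RED RED RED BLUE BLUE RED RED via {L|R} + simplicity:
v_1 [R]  L=[none]  R=[0]  => -1
v_2 [RR]  L=[none]  R=[-1, 0]  => -2
v_3 [RRR]  L=[none]  R=[-2, -1, 0]  => -3
v_4 [RRRB]  L=[-3]  R=[-2, -1, 0]  => -5/2
v_5 [RRRBB]  L=[-3, -5/2]  R=[-2, -1, 0]  => -9/4
v_6 [RRRBBR]  L=[-3, -5/2]  R=[-9/4, -2, -1, 0]  => -19/8
v_7 [RRRBBRR]  L=[-3, -5/2]  R=[-19/8, -9/4, -2, -1, 0]  => -39/16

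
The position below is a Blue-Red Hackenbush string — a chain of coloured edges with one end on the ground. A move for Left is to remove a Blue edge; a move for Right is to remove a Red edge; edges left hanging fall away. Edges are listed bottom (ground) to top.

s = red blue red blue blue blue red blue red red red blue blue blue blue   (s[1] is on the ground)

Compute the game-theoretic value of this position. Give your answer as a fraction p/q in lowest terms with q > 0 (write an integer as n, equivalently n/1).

-8929/16384

step 1: add red to get r; options L={ ∅ } R={ 0 } — -1
step 2: add blue to get rb; options L={ -1 } R={ 0 } — -1/2
step 3: add red to get rbr; options L={ -1 } R={ -1/2, 0 } — -3/4
step 4: add blue to get rbrb; options L={ -1, -3/4 } R={ -1/2, 0 } — -5/8
step 5: add blue to get rbrbb; options L={ -1, -3/4, -5/8 } R={ -1/2, 0 } — -9/16
step 6: add blue to get rbrbbb; options L={ -1, -3/4, -5/8, -9/16 } R={ -1/2, 0 } — -17/32
step 7: add red to get rbrbbbr; options L={ -1, -3/4, -5/8, -9/16 } R={ -17/32, -1/2, 0 } — -35/64
step 8: add blue to get rbrbbbrb; options L={ -1, -3/4, -5/8, -9/16, -35/64 } R={ -17/32, -1/2, 0 } — -69/128
step 9: add red to get rbrbbbrbr; options L={ -1, -3/4, -5/8, -9/16, -35/64 } R={ -69/128, -17/32, -1/2, 0 } — -139/256
step 10: add red to get rbrbbbrbrr; options L={ -1, -3/4, -5/8, -9/16, -35/64 } R={ -139/256, -69/128, -17/32, -1/2, 0 } — -279/512
step 11: add red to get rbrbbbrbrrr; options L={ -1, -3/4, -5/8, -9/16, -35/64 } R={ -279/512, -139/256, -69/128, -17/32, -1/2, 0 } — -559/1024
step 12: add blue to get rbrbbbrbrrrb; options L={ -1, -3/4, -5/8, -9/16, -35/64, -559/1024 } R={ -279/512, -139/256, -69/128, -17/32, -1/2, 0 } — -1117/2048
step 13: add blue to get rbrbbbrbrrrbb; options L={ -1, -3/4, -5/8, -9/16, -35/64, -559/1024, -1117/2048 } R={ -279/512, -139/256, -69/128, -17/32, -1/2, 0 } — -2233/4096
step 14: add blue to get rbrbbbrbrrrbbb; options L={ -1, -3/4, -5/8, -9/16, -35/64, -559/1024, -1117/2048, -2233/4096 } R={ -279/512, -139/256, -69/128, -17/32, -1/2, 0 } — -4465/8192
step 15: add blue to get rbrbbbrbrrrbbbb; options L={ -1, -3/4, -5/8, -9/16, -35/64, -559/1024, -1117/2048, -2233/4096, -4465/8192 } R={ -279/512, -139/256, -69/128, -17/32, -1/2, 0 } — -8929/16384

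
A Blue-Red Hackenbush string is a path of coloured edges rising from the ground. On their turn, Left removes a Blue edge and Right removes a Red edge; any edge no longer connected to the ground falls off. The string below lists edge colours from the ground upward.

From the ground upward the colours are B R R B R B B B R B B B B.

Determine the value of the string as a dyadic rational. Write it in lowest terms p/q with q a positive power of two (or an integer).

Build g(s[:k]) for k = 1..13, string s = B R R B R B B B R B B B B.
B: Left { 0 }, Right { · } → simplest 1
BR: Left { 0 }, Right { 1 } → simplest 1/2
BRR: Left { 0 }, Right { 1/2,1 } → simplest 1/4
BRRB: Left { 0,1/4 }, Right { 1/2,1 } → simplest 3/8
BRRBR: Left { 0,1/4 }, Right { 3/8,1/2,1 } → simplest 5/16
BRRBRB: Left { 0,1/4,5/16 }, Right { 3/8,1/2,1 } → simplest 11/32
BRRBRBB: Left { 0,1/4,5/16,11/32 }, Right { 3/8,1/2,1 } → simplest 23/64
BRRBRBBB: Left { 0,1/4,5/16,11/32,23/64 }, Right { 3/8,1/2,1 } → simplest 47/128
BRRBRBBBR: Left { 0,1/4,5/16,11/32,23/64 }, Right { 47/128,3/8,1/2,1 } → simplest 93/256
BRRBRBBBRB: Left { 0,1/4,5/16,11/32,23/64,93/256 }, Right { 47/128,3/8,1/2,1 } → simplest 187/512
BRRBRBBBRBB: Left { 0,1/4,5/16,11/32,23/64,93/256,187/512 }, Right { 47/128,3/8,1/2,1 } → simplest 375/1024
BRRBRBBBRBBB: Left { 0,1/4,5/16,11/32,23/64,93/256,187/512,375/1024 }, Right { 47/128,3/8,1/2,1 } → simplest 751/2048
BRRBRBBBRBBBB: Left { 0,1/4,5/16,11/32,23/64,93/256,187/512,375/1024,751/2048 }, Right { 47/128,3/8,1/2,1 } → simplest 1503/4096

1503/4096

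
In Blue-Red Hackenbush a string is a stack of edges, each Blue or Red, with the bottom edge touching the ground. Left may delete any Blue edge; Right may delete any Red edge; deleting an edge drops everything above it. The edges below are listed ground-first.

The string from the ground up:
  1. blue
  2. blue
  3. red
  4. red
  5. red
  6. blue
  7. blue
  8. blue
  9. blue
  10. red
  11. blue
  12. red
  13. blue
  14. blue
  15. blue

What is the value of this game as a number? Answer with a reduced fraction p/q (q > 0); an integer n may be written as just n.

10159/8192

g(b) = { 0 | (no moves) } = 1
g(bb) = { 0 1 | (no moves) } = 2
g(bbr) = { 0 1 | 2 } = 3/2
g(bbrr) = { 0 1 | 3/2 2 } = 5/4
g(bbrrr) = { 0 1 | 5/4 3/2 2 } = 9/8
g(bbrrrb) = { 0 1 9/8 | 5/4 3/2 2 } = 19/16
g(bbrrrbb) = { 0 1 9/8 19/16 | 5/4 3/2 2 } = 39/32
g(bbrrrbbb) = { 0 1 9/8 19/16 39/32 | 5/4 3/2 2 } = 79/64
g(bbrrrbbbb) = { 0 1 9/8 19/16 39/32 79/64 | 5/4 3/2 2 } = 159/128
g(bbrrrbbbbr) = { 0 1 9/8 19/16 39/32 79/64 | 159/128 5/4 3/2 2 } = 317/256
g(bbrrrbbbbrb) = { 0 1 9/8 19/16 39/32 79/64 317/256 | 159/128 5/4 3/2 2 } = 635/512
g(bbrrrbbbbrbr) = { 0 1 9/8 19/16 39/32 79/64 317/256 | 635/512 159/128 5/4 3/2 2 } = 1269/1024
g(bbrrrbbbbrbrb) = { 0 1 9/8 19/16 39/32 79/64 317/256 1269/1024 | 635/512 159/128 5/4 3/2 2 } = 2539/2048
g(bbrrrbbbbrbrbb) = { 0 1 9/8 19/16 39/32 79/64 317/256 1269/1024 2539/2048 | 635/512 159/128 5/4 3/2 2 } = 5079/4096
g(bbrrrbbbbrbrbbb) = { 0 1 9/8 19/16 39/32 79/64 317/256 1269/1024 2539/2048 5079/4096 | 635/512 159/128 5/4 3/2 2 } = 10159/8192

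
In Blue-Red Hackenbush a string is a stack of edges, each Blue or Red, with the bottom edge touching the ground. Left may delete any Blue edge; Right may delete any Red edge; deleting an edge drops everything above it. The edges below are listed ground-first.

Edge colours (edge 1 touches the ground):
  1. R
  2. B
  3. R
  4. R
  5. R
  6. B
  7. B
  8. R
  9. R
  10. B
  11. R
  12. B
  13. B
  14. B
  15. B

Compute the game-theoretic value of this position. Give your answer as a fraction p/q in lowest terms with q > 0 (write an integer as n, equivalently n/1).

-14753/16384

1 of 15 · R · max L −∞ · min R 0 gives -1
2 of 15 · RB · max L -1 · min R 0 gives -1/2
3 of 15 · RBR · max L -1 · min R -1/2 gives -3/4
4 of 15 · RBRR · max L -1 · min R -3/4 gives -7/8
5 of 15 · RBRRR · max L -1 · min R -7/8 gives -15/16
6 of 15 · RBRRRB · max L -15/16 · min R -7/8 gives -29/32
7 of 15 · RBRRRBB · max L -29/32 · min R -7/8 gives -57/64
8 of 15 · RBRRRBBR · max L -29/32 · min R -57/64 gives -115/128
9 of 15 · RBRRRBBRR · max L -29/32 · min R -115/128 gives -231/256
10 of 15 · RBRRRBBRRB · max L -231/256 · min R -115/128 gives -461/512
11 of 15 · RBRRRBBRRBR · max L -231/256 · min R -461/512 gives -923/1024
12 of 15 · RBRRRBBRRBRB · max L -923/1024 · min R -461/512 gives -1845/2048
13 of 15 · RBRRRBBRRBRBB · max L -1845/2048 · min R -461/512 gives -3689/4096
14 of 15 · RBRRRBBRRBRBBB · max L -3689/4096 · min R -461/512 gives -7377/8192
15 of 15 · RBRRRBBRRBRBBBB · max L -7377/8192 · min R -461/512 gives -14753/16384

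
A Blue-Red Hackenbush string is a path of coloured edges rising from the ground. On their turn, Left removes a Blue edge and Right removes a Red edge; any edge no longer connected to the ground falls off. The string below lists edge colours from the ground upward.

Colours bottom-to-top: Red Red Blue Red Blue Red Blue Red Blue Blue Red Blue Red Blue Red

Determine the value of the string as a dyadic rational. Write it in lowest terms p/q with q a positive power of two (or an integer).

Build val(s[:k]) for k = 1..15, string s = Red Red Blue Red Blue Red Blue Red Blue Blue Red Blue Red Blue Red.
1 of 15 · R · max L −∞ · min R 0 -> -1
2 of 15 · RR · max L −∞ · min R -1 -> -2
3 of 15 · RRB · max L -2 · min R -1 -> -3/2
4 of 15 · RRBR · max L -2 · min R -3/2 -> -7/4
5 of 15 · RRBRB · max L -7/4 · min R -3/2 -> -13/8
6 of 15 · RRBRBR · max L -7/4 · min R -13/8 -> -27/16
7 of 15 · RRBRBRB · max L -27/16 · min R -13/8 -> -53/32
8 of 15 · RRBRBRBR · max L -27/16 · min R -53/32 -> -107/64
9 of 15 · RRBRBRBRB · max L -107/64 · min R -53/32 -> -213/128
10 of 15 · RRBRBRBRBB · max L -213/128 · min R -53/32 -> -425/256
11 of 15 · RRBRBRBRBBR · max L -213/128 · min R -425/256 -> -851/512
12 of 15 · RRBRBRBRBBRB · max L -851/512 · min R -425/256 -> -1701/1024
13 of 15 · RRBRBRBRBBRBR · max L -851/512 · min R -1701/1024 -> -3403/2048
14 of 15 · RRBRBRBRBBRBRB · max L -3403/2048 · min R -1701/1024 -> -6805/4096
15 of 15 · RRBRBRBRBBRBRBR · max L -3403/2048 · min R -6805/4096 -> -13611/8192

-13611/8192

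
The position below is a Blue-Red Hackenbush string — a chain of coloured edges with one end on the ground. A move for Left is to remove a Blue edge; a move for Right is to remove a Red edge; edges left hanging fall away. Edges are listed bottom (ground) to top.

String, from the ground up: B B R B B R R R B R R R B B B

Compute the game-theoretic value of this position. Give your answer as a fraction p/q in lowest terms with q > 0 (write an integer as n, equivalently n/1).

14479/8192

Recurse on prefixes of the 15-edge string B B R B B R R R B R R R B B B:
B: Left { 0 }, Right { · } → simplest 1
BB: Left { 0 1 }, Right { · } → simplest 2
BBR: Left { 0 1 }, Right { 2 } → simplest 3/2
BBRB: Left { 0 1 3/2 }, Right { 2 } → simplest 7/4
BBRBB: Left { 0 1 3/2 7/4 }, Right { 2 } → simplest 15/8
BBRBBR: Left { 0 1 3/2 7/4 }, Right { 15/8 2 } → simplest 29/16
BBRBBRR: Left { 0 1 3/2 7/4 }, Right { 29/16 15/8 2 } → simplest 57/32
BBRBBRRR: Left { 0 1 3/2 7/4 }, Right { 57/32 29/16 15/8 2 } → simplest 113/64
BBRBBRRRB: Left { 0 1 3/2 7/4 113/64 }, Right { 57/32 29/16 15/8 2 } → simplest 227/128
BBRBBRRRBR: Left { 0 1 3/2 7/4 113/64 }, Right { 227/128 57/32 29/16 15/8 2 } → simplest 453/256
BBRBBRRRBRR: Left { 0 1 3/2 7/4 113/64 }, Right { 453/256 227/128 57/32 29/16 15/8 2 } → simplest 905/512
BBRBBRRRBRRR: Left { 0 1 3/2 7/4 113/64 }, Right { 905/512 453/256 227/128 57/32 29/16 15/8 2 } → simplest 1809/1024
BBRBBRRRBRRRB: Left { 0 1 3/2 7/4 113/64 1809/1024 }, Right { 905/512 453/256 227/128 57/32 29/16 15/8 2 } → simplest 3619/2048
BBRBBRRRBRRRBB: Left { 0 1 3/2 7/4 113/64 1809/1024 3619/2048 }, Right { 905/512 453/256 227/128 57/32 29/16 15/8 2 } → simplest 7239/4096
BBRBBRRRBRRRBBB: Left { 0 1 3/2 7/4 113/64 1809/1024 3619/2048 7239/4096 }, Right { 905/512 453/256 227/128 57/32 29/16 15/8 2 } → simplest 14479/8192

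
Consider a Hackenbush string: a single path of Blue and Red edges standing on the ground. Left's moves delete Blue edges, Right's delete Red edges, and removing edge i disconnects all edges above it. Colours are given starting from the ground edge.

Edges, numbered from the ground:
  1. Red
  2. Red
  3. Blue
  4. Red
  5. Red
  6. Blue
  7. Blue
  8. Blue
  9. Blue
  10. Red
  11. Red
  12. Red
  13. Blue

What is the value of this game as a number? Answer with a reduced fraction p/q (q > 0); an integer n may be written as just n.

value_1 [R]  L=[none]  R=[0]  → -1
value_2 [RR]  L=[none]  R=[-1, 0]  → -2
value_3 [RRB]  L=[-2]  R=[-1, 0]  → -3/2
value_4 [RRBR]  L=[-2]  R=[-3/2, -1, 0]  → -7/4
value_5 [RRBRR]  L=[-2]  R=[-7/4, -3/2, -1, 0]  → -15/8
value_6 [RRBRRB]  L=[-2, -15/8]  R=[-7/4, -3/2, -1, 0]  → -29/16
value_7 [RRBRRBB]  L=[-2, -15/8, -29/16]  R=[-7/4, -3/2, -1, 0]  → -57/32
value_8 [RRBRRBBB]  L=[-2, -15/8, -29/16, -57/32]  R=[-7/4, -3/2, -1, 0]  → -113/64
value_9 [RRBRRBBBB]  L=[-2, -15/8, -29/16, -57/32, -113/64]  R=[-7/4, -3/2, -1, 0]  → -225/128
value_10 [RRBRRBBBBR]  L=[-2, -15/8, -29/16, -57/32, -113/64]  R=[-225/128, -7/4, -3/2, -1, 0]  → -451/256
value_11 [RRBRRBBBBRR]  L=[-2, -15/8, -29/16, -57/32, -113/64]  R=[-451/256, -225/128, -7/4, -3/2, -1, 0]  → -903/512
value_12 [RRBRRBBBBRRR]  L=[-2, -15/8, -29/16, -57/32, -113/64]  R=[-903/512, -451/256, -225/128, -7/4, -3/2, -1, 0]  → -1807/1024
value_13 [RRBRRBBBBRRRB]  L=[-2, -15/8, -29/16, -57/32, -113/64, -1807/1024]  R=[-903/512, -451/256, -225/128, -7/4, -3/2, -1, 0]  → -3613/2048

-3613/2048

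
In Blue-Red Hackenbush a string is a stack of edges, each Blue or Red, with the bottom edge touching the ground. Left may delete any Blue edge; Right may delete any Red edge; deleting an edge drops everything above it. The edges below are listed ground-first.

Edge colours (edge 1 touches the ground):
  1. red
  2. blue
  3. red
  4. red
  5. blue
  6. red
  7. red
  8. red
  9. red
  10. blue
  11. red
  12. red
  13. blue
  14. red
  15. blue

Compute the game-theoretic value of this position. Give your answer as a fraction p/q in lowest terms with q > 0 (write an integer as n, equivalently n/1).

G_1 [r]  L=[none]  R=[0]  so -1
G_2 [rb]  L=[-1]  R=[0]  so -1/2
G_3 [rbr]  L=[-1]  R=[-1/2, 0]  so -3/4
G_4 [rbrr]  L=[-1]  R=[-3/4, -1/2, 0]  so -7/8
G_5 [rbrrb]  L=[-1, -7/8]  R=[-3/4, -1/2, 0]  so -13/16
G_6 [rbrrbr]  L=[-1, -7/8]  R=[-13/16, -3/4, -1/2, 0]  so -27/32
G_7 [rbrrbrr]  L=[-1, -7/8]  R=[-27/32, -13/16, -3/4, -1/2, 0]  so -55/64
G_8 [rbrrbrrr]  L=[-1, -7/8]  R=[-55/64, -27/32, -13/16, -3/4, -1/2, 0]  so -111/128
G_9 [rbrrbrrrr]  L=[-1, -7/8]  R=[-111/128, -55/64, -27/32, -13/16, -3/4, -1/2, 0]  so -223/256
G_10 [rbrrbrrrrb]  L=[-1, -7/8, -223/256]  R=[-111/128, -55/64, -27/32, -13/16, -3/4, -1/2, 0]  so -445/512
G_11 [rbrrbrrrrbr]  L=[-1, -7/8, -223/256]  R=[-445/512, -111/128, -55/64, -27/32, -13/16, -3/4, -1/2, 0]  so -891/1024
G_12 [rbrrbrrrrbrr]  L=[-1, -7/8, -223/256]  R=[-891/1024, -445/512, -111/128, -55/64, -27/32, -13/16, -3/4, -1/2, 0]  so -1783/2048
G_13 [rbrrbrrrrbrrb]  L=[-1, -7/8, -223/256, -1783/2048]  R=[-891/1024, -445/512, -111/128, -55/64, -27/32, -13/16, -3/4, -1/2, 0]  so -3565/4096
G_14 [rbrrbrrrrbrrbr]  L=[-1, -7/8, -223/256, -1783/2048]  R=[-3565/4096, -891/1024, -445/512, -111/128, -55/64, -27/32, -13/16, -3/4, -1/2, 0]  so -7131/8192
G_15 [rbrrbrrrrbrrbrb]  L=[-1, -7/8, -223/256, -1783/2048, -7131/8192]  R=[-3565/4096, -891/1024, -445/512, -111/128, -55/64, -27/32, -13/16, -3/4, -1/2, 0]  so -14261/16384

-14261/16384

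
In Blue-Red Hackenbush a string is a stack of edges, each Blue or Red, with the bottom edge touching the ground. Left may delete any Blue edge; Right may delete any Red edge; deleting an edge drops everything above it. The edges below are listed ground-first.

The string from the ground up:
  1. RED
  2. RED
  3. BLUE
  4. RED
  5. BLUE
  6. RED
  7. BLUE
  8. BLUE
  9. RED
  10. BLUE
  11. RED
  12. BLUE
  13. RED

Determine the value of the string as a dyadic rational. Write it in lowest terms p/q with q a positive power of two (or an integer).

Recurse on prefixes of the 13-edge string RED RED BLUE RED BLUE RED BLUE BLUE RED BLUE RED BLUE RED:
1 of 13 · R · max L −∞ · min R 0 gives -1
2 of 13 · RR · max L −∞ · min R -1 gives -2
3 of 13 · RRB · max L -2 · min R -1 gives -3/2
4 of 13 · RRBR · max L -2 · min R -3/2 gives -7/4
5 of 13 · RRBRB · max L -7/4 · min R -3/2 gives -13/8
6 of 13 · RRBRBR · max L -7/4 · min R -13/8 gives -27/16
7 of 13 · RRBRBRB · max L -27/16 · min R -13/8 gives -53/32
8 of 13 · RRBRBRBB · max L -53/32 · min R -13/8 gives -105/64
9 of 13 · RRBRBRBBR · max L -53/32 · min R -105/64 gives -211/128
10 of 13 · RRBRBRBBRB · max L -211/128 · min R -105/64 gives -421/256
11 of 13 · RRBRBRBBRBR · max L -211/128 · min R -421/256 gives -843/512
12 of 13 · RRBRBRBBRBRB · max L -843/512 · min R -421/256 gives -1685/1024
13 of 13 · RRBRBRBBRBRBR · max L -843/512 · min R -1685/1024 gives -3371/2048

-3371/2048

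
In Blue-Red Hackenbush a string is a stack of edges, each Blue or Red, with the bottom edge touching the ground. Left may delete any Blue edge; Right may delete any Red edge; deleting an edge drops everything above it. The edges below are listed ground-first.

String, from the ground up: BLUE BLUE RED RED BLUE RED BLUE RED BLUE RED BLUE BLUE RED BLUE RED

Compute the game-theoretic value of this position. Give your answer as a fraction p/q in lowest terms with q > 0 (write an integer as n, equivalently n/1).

10933/8192

Recurse on prefixes of the 15-edge string BLUE BLUE RED RED BLUE RED BLUE RED BLUE RED BLUE BLUE RED BLUE RED:
G(B) = { 0 |  } → 1
G(BB) = { 0,1 |  } → 2
G(BBR) = { 0,1 | 2 } → 3/2
G(BBRR) = { 0,1 | 3/2,2 } → 5/4
G(BBRRB) = { 0,1,5/4 | 3/2,2 } → 11/8
G(BBRRBR) = { 0,1,5/4 | 11/8,3/2,2 } → 21/16
G(BBRRBRB) = { 0,1,5/4,21/16 | 11/8,3/2,2 } → 43/32
G(BBRRBRBR) = { 0,1,5/4,21/16 | 43/32,11/8,3/2,2 } → 85/64
G(BBRRBRBRB) = { 0,1,5/4,21/16,85/64 | 43/32,11/8,3/2,2 } → 171/128
G(BBRRBRBRBR) = { 0,1,5/4,21/16,85/64 | 171/128,43/32,11/8,3/2,2 } → 341/256
G(BBRRBRBRBRB) = { 0,1,5/4,21/16,85/64,341/256 | 171/128,43/32,11/8,3/2,2 } → 683/512
G(BBRRBRBRBRBB) = { 0,1,5/4,21/16,85/64,341/256,683/512 | 171/128,43/32,11/8,3/2,2 } → 1367/1024
G(BBRRBRBRBRBBR) = { 0,1,5/4,21/16,85/64,341/256,683/512 | 1367/1024,171/128,43/32,11/8,3/2,2 } → 2733/2048
G(BBRRBRBRBRBBRB) = { 0,1,5/4,21/16,85/64,341/256,683/512,2733/2048 | 1367/1024,171/128,43/32,11/8,3/2,2 } → 5467/4096
G(BBRRBRBRBRBBRBR) = { 0,1,5/4,21/16,85/64,341/256,683/512,2733/2048 | 5467/4096,1367/1024,171/128,43/32,11/8,3/2,2 } → 10933/8192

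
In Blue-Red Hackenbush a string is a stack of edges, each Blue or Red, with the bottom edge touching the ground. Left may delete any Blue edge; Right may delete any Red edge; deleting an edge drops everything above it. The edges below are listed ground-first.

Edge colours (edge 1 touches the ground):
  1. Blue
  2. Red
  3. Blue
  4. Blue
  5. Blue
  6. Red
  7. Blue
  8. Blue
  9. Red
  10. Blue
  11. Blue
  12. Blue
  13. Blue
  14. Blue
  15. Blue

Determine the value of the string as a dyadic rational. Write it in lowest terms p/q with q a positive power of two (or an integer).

15231/16384

B: Left { 0 }, Right { none } → simplest 1
BR: Left { 0 }, Right { 1 } → simplest 1/2
BRB: Left { 0, 1/2 }, Right { 1 } → simplest 3/4
BRBB: Left { 0, 1/2, 3/4 }, Right { 1 } → simplest 7/8
BRBBB: Left { 0, 1/2, 3/4, 7/8 }, Right { 1 } → simplest 15/16
BRBBBR: Left { 0, 1/2, 3/4, 7/8 }, Right { 15/16, 1 } → simplest 29/32
BRBBBRB: Left { 0, 1/2, 3/4, 7/8, 29/32 }, Right { 15/16, 1 } → simplest 59/64
BRBBBRBB: Left { 0, 1/2, 3/4, 7/8, 29/32, 59/64 }, Right { 15/16, 1 } → simplest 119/128
BRBBBRBBR: Left { 0, 1/2, 3/4, 7/8, 29/32, 59/64 }, Right { 119/128, 15/16, 1 } → simplest 237/256
BRBBBRBBRB: Left { 0, 1/2, 3/4, 7/8, 29/32, 59/64, 237/256 }, Right { 119/128, 15/16, 1 } → simplest 475/512
BRBBBRBBRBB: Left { 0, 1/2, 3/4, 7/8, 29/32, 59/64, 237/256, 475/512 }, Right { 119/128, 15/16, 1 } → simplest 951/1024
BRBBBRBBRBBB: Left { 0, 1/2, 3/4, 7/8, 29/32, 59/64, 237/256, 475/512, 951/1024 }, Right { 119/128, 15/16, 1 } → simplest 1903/2048
BRBBBRBBRBBBB: Left { 0, 1/2, 3/4, 7/8, 29/32, 59/64, 237/256, 475/512, 951/1024, 1903/2048 }, Right { 119/128, 15/16, 1 } → simplest 3807/4096
BRBBBRBBRBBBBB: Left { 0, 1/2, 3/4, 7/8, 29/32, 59/64, 237/256, 475/512, 951/1024, 1903/2048, 3807/4096 }, Right { 119/128, 15/16, 1 } → simplest 7615/8192
BRBBBRBBRBBBBBB: Left { 0, 1/2, 3/4, 7/8, 29/32, 59/64, 237/256, 475/512, 951/1024, 1903/2048, 3807/4096, 7615/8192 }, Right { 119/128, 15/16, 1 } → simplest 15231/16384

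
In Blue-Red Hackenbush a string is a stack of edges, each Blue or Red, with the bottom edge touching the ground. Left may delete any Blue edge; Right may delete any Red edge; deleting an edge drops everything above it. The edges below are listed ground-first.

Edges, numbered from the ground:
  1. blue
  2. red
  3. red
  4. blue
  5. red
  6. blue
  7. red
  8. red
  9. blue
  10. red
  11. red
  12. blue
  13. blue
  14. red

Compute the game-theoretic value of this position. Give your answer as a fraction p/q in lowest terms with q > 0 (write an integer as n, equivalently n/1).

Recurse on prefixes of the 14-edge string blue red red blue red blue red red blue red red blue blue red:
step 1: add blue to get b; options L={ 0 } R={ — } so 1
step 2: add red to get br; options L={ 0 } R={ 1 } so 1/2
step 3: add red to get brr; options L={ 0 } R={ 1/2, 1 } so 1/4
step 4: add blue to get brrb; options L={ 0, 1/4 } R={ 1/2, 1 } so 3/8
step 5: add red to get brrbr; options L={ 0, 1/4 } R={ 3/8, 1/2, 1 } so 5/16
step 6: add blue to get brrbrb; options L={ 0, 1/4, 5/16 } R={ 3/8, 1/2, 1 } so 11/32
step 7: add red to get brrbrbr; options L={ 0, 1/4, 5/16 } R={ 11/32, 3/8, 1/2, 1 } so 21/64
step 8: add red to get brrbrbrr; options L={ 0, 1/4, 5/16 } R={ 21/64, 11/32, 3/8, 1/2, 1 } so 41/128
step 9: add blue to get brrbrbrrb; options L={ 0, 1/4, 5/16, 41/128 } R={ 21/64, 11/32, 3/8, 1/2, 1 } so 83/256
step 10: add red to get brrbrbrrbr; options L={ 0, 1/4, 5/16, 41/128 } R={ 83/256, 21/64, 11/32, 3/8, 1/2, 1 } so 165/512
step 11: add red to get brrbrbrrbrr; options L={ 0, 1/4, 5/16, 41/128 } R={ 165/512, 83/256, 21/64, 11/32, 3/8, 1/2, 1 } so 329/1024
step 12: add blue to get brrbrbrrbrrb; options L={ 0, 1/4, 5/16, 41/128, 329/1024 } R={ 165/512, 83/256, 21/64, 11/32, 3/8, 1/2, 1 } so 659/2048
step 13: add blue to get brrbrbrrbrrbb; options L={ 0, 1/4, 5/16, 41/128, 329/1024, 659/2048 } R={ 165/512, 83/256, 21/64, 11/32, 3/8, 1/2, 1 } so 1319/4096
step 14: add red to get brrbrbrrbrrbbr; options L={ 0, 1/4, 5/16, 41/128, 329/1024, 659/2048 } R={ 1319/4096, 165/512, 83/256, 21/64, 11/32, 3/8, 1/2, 1 } so 2637/8192

2637/8192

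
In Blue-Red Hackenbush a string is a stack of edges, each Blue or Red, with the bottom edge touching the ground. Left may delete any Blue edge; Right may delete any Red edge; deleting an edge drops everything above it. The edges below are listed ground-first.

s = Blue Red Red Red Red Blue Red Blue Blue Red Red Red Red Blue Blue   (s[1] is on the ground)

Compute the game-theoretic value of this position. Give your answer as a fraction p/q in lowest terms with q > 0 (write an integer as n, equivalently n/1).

1415/16384

Recurse on prefixes of the 15-edge string Blue Red Red Red Red Blue Red Blue Blue Red Red Red Red Blue Blue:
step 1: add Blue to get B; options L={ 0 } R={ (no moves) } → 1
step 2: add Red to get BR; options L={ 0 } R={ 1 } → 1/2
step 3: add Red to get BRR; options L={ 0 } R={ 1/2,1 } → 1/4
step 4: add Red to get BRRR; options L={ 0 } R={ 1/4,1/2,1 } → 1/8
step 5: add Red to get BRRRR; options L={ 0 } R={ 1/8,1/4,1/2,1 } → 1/16
step 6: add Blue to get BRRRRB; options L={ 0,1/16 } R={ 1/8,1/4,1/2,1 } → 3/32
step 7: add Red to get BRRRRBR; options L={ 0,1/16 } R={ 3/32,1/8,1/4,1/2,1 } → 5/64
step 8: add Blue to get BRRRRBRB; options L={ 0,1/16,5/64 } R={ 3/32,1/8,1/4,1/2,1 } → 11/128
step 9: add Blue to get BRRRRBRBB; options L={ 0,1/16,5/64,11/128 } R={ 3/32,1/8,1/4,1/2,1 } → 23/256
step 10: add Red to get BRRRRBRBBR; options L={ 0,1/16,5/64,11/128 } R={ 23/256,3/32,1/8,1/4,1/2,1 } → 45/512
step 11: add Red to get BRRRRBRBBRR; options L={ 0,1/16,5/64,11/128 } R={ 45/512,23/256,3/32,1/8,1/4,1/2,1 } → 89/1024
step 12: add Red to get BRRRRBRBBRRR; options L={ 0,1/16,5/64,11/128 } R={ 89/1024,45/512,23/256,3/32,1/8,1/4,1/2,1 } → 177/2048
step 13: add Red to get BRRRRBRBBRRRR; options L={ 0,1/16,5/64,11/128 } R={ 177/2048,89/1024,45/512,23/256,3/32,1/8,1/4,1/2,1 } → 353/4096
step 14: add Blue to get BRRRRBRBBRRRRB; options L={ 0,1/16,5/64,11/128,353/4096 } R={ 177/2048,89/1024,45/512,23/256,3/32,1/8,1/4,1/2,1 } → 707/8192
step 15: add Blue to get BRRRRBRBBRRRRBB; options L={ 0,1/16,5/64,11/128,353/4096,707/8192 } R={ 177/2048,89/1024,45/512,23/256,3/32,1/8,1/4,1/2,1 } → 1415/16384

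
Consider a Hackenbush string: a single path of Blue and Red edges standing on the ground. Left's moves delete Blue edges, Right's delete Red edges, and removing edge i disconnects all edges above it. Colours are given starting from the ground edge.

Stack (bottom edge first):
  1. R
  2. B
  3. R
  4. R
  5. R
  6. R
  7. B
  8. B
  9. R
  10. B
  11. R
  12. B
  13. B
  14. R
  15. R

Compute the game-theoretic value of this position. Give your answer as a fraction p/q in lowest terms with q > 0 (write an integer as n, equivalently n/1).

-15527/16384

Build v(s[:k]) for k = 1..15, string s = R B R R R R B B R B R B B R R.
edge 1 of 15 (R): {  | 0 } => -1
edge 2 of 15 (B): { -1 | 0 } => -1/2
edge 3 of 15 (R): { -1 | -1/2 0 } => -3/4
edge 4 of 15 (R): { -1 | -3/4 -1/2 0 } => -7/8
edge 5 of 15 (R): { -1 | -7/8 -3/4 -1/2 0 } => -15/16
edge 6 of 15 (R): { -1 | -15/16 -7/8 -3/4 -1/2 0 } => -31/32
edge 7 of 15 (B): { -1 -31/32 | -15/16 -7/8 -3/4 -1/2 0 } => -61/64
edge 8 of 15 (B): { -1 -31/32 -61/64 | -15/16 -7/8 -3/4 -1/2 0 } => -121/128
edge 9 of 15 (R): { -1 -31/32 -61/64 | -121/128 -15/16 -7/8 -3/4 -1/2 0 } => -243/256
edge 10 of 15 (B): { -1 -31/32 -61/64 -243/256 | -121/128 -15/16 -7/8 -3/4 -1/2 0 } => -485/512
edge 11 of 15 (R): { -1 -31/32 -61/64 -243/256 | -485/512 -121/128 -15/16 -7/8 -3/4 -1/2 0 } => -971/1024
edge 12 of 15 (B): { -1 -31/32 -61/64 -243/256 -971/1024 | -485/512 -121/128 -15/16 -7/8 -3/4 -1/2 0 } => -1941/2048
edge 13 of 15 (B): { -1 -31/32 -61/64 -243/256 -971/1024 -1941/2048 | -485/512 -121/128 -15/16 -7/8 -3/4 -1/2 0 } => -3881/4096
edge 14 of 15 (R): { -1 -31/32 -61/64 -243/256 -971/1024 -1941/2048 | -3881/4096 -485/512 -121/128 -15/16 -7/8 -3/4 -1/2 0 } => -7763/8192
edge 15 of 15 (R): { -1 -31/32 -61/64 -243/256 -971/1024 -1941/2048 | -7763/8192 -3881/4096 -485/512 -121/128 -15/16 -7/8 -3/4 -1/2 0 } => -15527/16384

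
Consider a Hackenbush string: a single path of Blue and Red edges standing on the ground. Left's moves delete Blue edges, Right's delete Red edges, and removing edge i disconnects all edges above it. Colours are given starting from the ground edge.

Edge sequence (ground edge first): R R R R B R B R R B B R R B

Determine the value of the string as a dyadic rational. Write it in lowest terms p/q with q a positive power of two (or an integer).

-3789/1024

Build v(s[:k]) for k = 1..14, string s = R R R R B R B R R B B R R B.
R: Left { ∅ }, Right { 0 } — simplest -1
RR: Left { ∅ }, Right { -1; 0 } — simplest -2
RRR: Left { ∅ }, Right { -2; -1; 0 } — simplest -3
RRRR: Left { ∅ }, Right { -3; -2; -1; 0 } — simplest -4
RRRRB: Left { -4 }, Right { -3; -2; -1; 0 } — simplest -7/2
RRRRBR: Left { -4 }, Right { -7/2; -3; -2; -1; 0 } — simplest -15/4
RRRRBRB: Left { -4; -15/4 }, Right { -7/2; -3; -2; -1; 0 } — simplest -29/8
RRRRBRBR: Left { -4; -15/4 }, Right { -29/8; -7/2; -3; -2; -1; 0 } — simplest -59/16
RRRRBRBRR: Left { -4; -15/4 }, Right { -59/16; -29/8; -7/2; -3; -2; -1; 0 } — simplest -119/32
RRRRBRBRRB: Left { -4; -15/4; -119/32 }, Right { -59/16; -29/8; -7/2; -3; -2; -1; 0 } — simplest -237/64
RRRRBRBRRBB: Left { -4; -15/4; -119/32; -237/64 }, Right { -59/16; -29/8; -7/2; -3; -2; -1; 0 } — simplest -473/128
RRRRBRBRRBBR: Left { -4; -15/4; -119/32; -237/64 }, Right { -473/128; -59/16; -29/8; -7/2; -3; -2; -1; 0 } — simplest -947/256
RRRRBRBRRBBRR: Left { -4; -15/4; -119/32; -237/64 }, Right { -947/256; -473/128; -59/16; -29/8; -7/2; -3; -2; -1; 0 } — simplest -1895/512
RRRRBRBRRBBRRB: Left { -4; -15/4; -119/32; -237/64; -1895/512 }, Right { -947/256; -473/128; -59/16; -29/8; -7/2; -3; -2; -1; 0 } — simplest -3789/1024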